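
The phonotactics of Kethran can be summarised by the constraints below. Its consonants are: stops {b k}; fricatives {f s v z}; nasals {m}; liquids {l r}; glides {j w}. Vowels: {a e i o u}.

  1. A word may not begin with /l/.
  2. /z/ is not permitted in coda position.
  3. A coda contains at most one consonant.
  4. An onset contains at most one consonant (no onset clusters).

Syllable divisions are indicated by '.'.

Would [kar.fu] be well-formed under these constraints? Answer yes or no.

yes

[kar.fu] — σ1 onset /k/, coda /r/ ok; σ2 onset /f/, coda /∅/ ok → well-formed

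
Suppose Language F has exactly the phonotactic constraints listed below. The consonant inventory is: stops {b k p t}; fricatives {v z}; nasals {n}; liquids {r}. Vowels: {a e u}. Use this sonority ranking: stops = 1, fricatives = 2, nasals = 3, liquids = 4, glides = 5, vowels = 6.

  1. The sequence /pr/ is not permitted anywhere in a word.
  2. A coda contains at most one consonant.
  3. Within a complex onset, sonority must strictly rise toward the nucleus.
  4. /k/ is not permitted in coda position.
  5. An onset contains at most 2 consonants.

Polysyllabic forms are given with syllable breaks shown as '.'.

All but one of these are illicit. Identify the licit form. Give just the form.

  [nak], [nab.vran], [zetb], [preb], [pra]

[nak] — violates constraint 4: syllable 1 coda contains /k/ → illicit
[nab.vran] — σ1 onset /n/, coda /b/ ok; σ2 onset /vr/ (2→4 rises), coda /n/ ok → licit
[zetb] — violates constraint 2: syllable 1 coda /tb/ has 2 consonants (> 1) → illicit
[preb] — violates constraint 1: contains banned sequence /pr/ → illicit
[pra] — violates constraint 1: contains banned sequence /pr/ → illicit

[nab.vran]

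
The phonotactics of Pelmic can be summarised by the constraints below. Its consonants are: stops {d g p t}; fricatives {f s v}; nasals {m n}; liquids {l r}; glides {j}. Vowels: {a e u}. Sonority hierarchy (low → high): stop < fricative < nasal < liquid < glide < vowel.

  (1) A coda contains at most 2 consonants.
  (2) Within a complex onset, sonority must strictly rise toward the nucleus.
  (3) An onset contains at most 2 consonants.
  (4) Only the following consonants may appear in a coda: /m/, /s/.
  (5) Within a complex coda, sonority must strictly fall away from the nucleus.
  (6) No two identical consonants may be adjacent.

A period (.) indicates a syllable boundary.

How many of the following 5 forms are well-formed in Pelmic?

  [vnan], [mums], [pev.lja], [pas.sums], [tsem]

[vnan] — violates constraint 4: syllable 1 coda contains /n/, which is not a licensed coda consonant → ill-formed
[mums] — σ1 onset /m/, coda /ms/ (3→2 falls) ok → well-formed
[pev.lja] — violates constraint 4: syllable 1 coda contains /v/, which is not a licensed coda consonant → ill-formed
[pas.sums] — violates constraint 6: adjacent identical consonants /ss/ → ill-formed
[tsem] — σ1 onset /ts/ (1→2 rises), coda /m/ ok → well-formed
Well-formed: [mums], [tsem] → 2.

2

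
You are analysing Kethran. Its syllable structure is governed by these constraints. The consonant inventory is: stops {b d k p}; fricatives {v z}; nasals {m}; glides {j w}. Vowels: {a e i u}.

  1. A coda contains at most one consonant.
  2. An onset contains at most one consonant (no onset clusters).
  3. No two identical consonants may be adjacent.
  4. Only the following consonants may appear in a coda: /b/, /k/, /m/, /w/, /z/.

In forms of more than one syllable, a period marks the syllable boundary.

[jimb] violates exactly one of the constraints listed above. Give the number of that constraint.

1

[jimb]: syllable 1 coda /mb/ has 2 consonants (> 1).
This is a violation of constraint 1: "A coda contains at most one consonant."
The remaining constraints (2, 3, 4) are satisfied.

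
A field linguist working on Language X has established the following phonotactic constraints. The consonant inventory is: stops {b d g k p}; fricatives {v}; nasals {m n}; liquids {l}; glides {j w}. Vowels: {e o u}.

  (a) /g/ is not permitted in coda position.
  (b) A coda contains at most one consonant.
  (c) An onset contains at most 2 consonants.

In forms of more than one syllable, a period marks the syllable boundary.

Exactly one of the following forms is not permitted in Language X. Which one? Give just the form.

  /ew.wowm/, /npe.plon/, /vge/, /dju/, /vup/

/ew.wowm/

/ew.wowm/ — violates constraint (b): syllable 2 coda /wm/ has 2 consonants (> 1) → not permitted
/npe.plon/ — σ1 onset /np/ (2C), coda /∅/ ok; σ2 onset /pl/ (2C), coda /n/ ok → permitted
/vge/ — σ1 onset /vg/ (2C), coda /∅/ ok → permitted
/dju/ — σ1 onset /dj/ (2C), coda /∅/ ok → permitted
/vup/ — σ1 onset /v/, coda /p/ ok → permitted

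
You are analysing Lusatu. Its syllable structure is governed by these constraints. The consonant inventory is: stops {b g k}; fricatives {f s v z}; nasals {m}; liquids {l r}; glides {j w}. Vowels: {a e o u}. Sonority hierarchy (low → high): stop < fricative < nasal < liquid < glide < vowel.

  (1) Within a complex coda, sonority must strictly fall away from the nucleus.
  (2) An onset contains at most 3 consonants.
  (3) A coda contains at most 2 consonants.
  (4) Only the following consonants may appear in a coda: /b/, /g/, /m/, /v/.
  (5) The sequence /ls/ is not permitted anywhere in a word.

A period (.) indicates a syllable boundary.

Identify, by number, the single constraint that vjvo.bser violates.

4

vjvo.bser: syllable 2 coda contains /r/, which is not a licensed coda consonant.
This is a violation of constraint 4: "Only the following consonants may appear in a coda: /b/, /g/, /m/, /v/."
The remaining constraints (1, 2, 3, 5) are satisfied.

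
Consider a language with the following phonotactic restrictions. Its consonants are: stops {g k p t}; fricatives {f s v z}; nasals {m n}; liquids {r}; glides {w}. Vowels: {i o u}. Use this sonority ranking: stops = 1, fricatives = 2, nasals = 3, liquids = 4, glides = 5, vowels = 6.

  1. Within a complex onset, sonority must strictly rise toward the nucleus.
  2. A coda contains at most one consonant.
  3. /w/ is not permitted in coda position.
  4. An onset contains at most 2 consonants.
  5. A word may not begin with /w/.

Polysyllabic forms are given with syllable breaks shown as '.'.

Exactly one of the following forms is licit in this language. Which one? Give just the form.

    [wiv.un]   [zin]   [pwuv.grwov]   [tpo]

[wiv.un] — violates constraint 5: word begins with /w/ → illicit
[zin] — σ1 onset /z/, coda /n/ ok → licit
[pwuv.grwov] — violates constraint 4: syllable 2 onset /grw/ has 3 consonants (> 2) → illicit
[tpo] — violates constraint 1: syllable 1 onset /tp/: /t/ (stop, 1) → /p/ (stop, 1) does not rise → illicit

[zin]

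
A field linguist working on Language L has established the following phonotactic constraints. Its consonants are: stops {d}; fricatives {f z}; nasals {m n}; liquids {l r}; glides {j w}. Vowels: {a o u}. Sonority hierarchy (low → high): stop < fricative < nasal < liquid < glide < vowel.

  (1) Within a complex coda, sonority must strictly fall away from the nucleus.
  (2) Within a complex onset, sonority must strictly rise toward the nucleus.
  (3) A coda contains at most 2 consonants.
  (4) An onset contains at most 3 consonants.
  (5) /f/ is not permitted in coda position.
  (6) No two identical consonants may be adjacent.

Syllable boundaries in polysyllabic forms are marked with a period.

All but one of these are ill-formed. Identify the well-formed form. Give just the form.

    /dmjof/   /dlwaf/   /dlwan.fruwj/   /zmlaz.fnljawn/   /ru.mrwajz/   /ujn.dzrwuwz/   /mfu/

/dmjof/ — violates constraint 5: syllable 1 coda contains /f/ → ill-formed
/dlwaf/ — violates constraint 5: syllable 1 coda contains /f/ → ill-formed
/dlwan.fruwj/ — violates constraint 1: syllable 2 coda /wj/: /w/ (glide, 5) → /j/ (glide, 5) does not fall → ill-formed
/zmlaz.fnljawn/ — violates constraint 4: syllable 2 onset /fnlj/ has 4 consonants (> 3) → ill-formed
/ru.mrwajz/ — σ1 onset /r/, coda /∅/ ok; σ2 onset /mrw/ (3→4→5 rises), coda /jz/ (5→2 falls) ok → well-formed
/ujn.dzrwuwz/ — violates constraint 4: syllable 2 onset /dzrw/ has 4 consonants (> 3) → ill-formed
/mfu/ — violates constraint 2: syllable 1 onset /mf/: /m/ (nasal, 3) → /f/ (fricative, 2) does not rise → ill-formed

/ru.mrwajz/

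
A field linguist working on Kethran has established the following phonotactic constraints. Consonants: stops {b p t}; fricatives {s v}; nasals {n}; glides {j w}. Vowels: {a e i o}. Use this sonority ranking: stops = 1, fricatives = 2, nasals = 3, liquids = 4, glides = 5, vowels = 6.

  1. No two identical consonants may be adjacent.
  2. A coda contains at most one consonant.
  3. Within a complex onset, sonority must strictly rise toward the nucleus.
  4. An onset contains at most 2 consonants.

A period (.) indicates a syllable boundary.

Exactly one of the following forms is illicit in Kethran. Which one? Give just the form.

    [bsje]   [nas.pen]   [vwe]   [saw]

[bsje]

[bsje] — violates constraint 4: syllable 1 onset /bsj/ has 3 consonants (> 2) → illicit
[nas.pen] — σ1 onset /n/, coda /s/ ok; σ2 onset /p/, coda /n/ ok → licit
[vwe] — σ1 onset /vw/ (2→5 rises), coda /∅/ ok → licit
[saw] — σ1 onset /s/, coda /w/ ok → licit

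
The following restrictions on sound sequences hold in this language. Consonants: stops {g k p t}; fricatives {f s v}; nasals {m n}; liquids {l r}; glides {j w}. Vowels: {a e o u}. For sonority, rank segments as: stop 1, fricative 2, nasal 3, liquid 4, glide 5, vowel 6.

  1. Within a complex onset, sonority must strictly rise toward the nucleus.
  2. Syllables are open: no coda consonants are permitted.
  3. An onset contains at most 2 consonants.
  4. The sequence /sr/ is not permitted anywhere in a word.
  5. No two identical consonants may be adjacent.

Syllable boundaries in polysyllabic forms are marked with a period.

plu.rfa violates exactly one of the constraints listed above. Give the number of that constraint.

plu.rfa: syllable 2 onset /rf/: /r/ (liquid, 4) → /f/ (fricative, 2) does not rise.
This is a violation of constraint 1: "Within a complex onset, sonority must strictly rise toward the nucleus."
The remaining constraints (2, 3, 4, 5) are satisfied.

1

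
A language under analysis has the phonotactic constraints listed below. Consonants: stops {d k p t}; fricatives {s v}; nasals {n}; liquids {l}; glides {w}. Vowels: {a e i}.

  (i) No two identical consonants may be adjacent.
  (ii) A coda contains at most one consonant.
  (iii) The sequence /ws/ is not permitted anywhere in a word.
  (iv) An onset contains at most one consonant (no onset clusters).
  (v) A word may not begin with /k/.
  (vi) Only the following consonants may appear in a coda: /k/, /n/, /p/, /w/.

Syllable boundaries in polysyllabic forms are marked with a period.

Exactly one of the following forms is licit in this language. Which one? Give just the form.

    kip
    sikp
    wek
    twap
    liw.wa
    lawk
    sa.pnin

kip — violates constraint (v): word begins with /k/ → illicit
sikp — violates constraint (ii): syllable 1 coda /kp/ has 2 consonants (> 1) → illicit
wek — σ1 onset /w/, coda /k/ ok → licit
twap — violates constraint (iv): syllable 1 onset /tw/ has 2 consonants (> 1) → illicit
liw.wa — violates constraint (i): adjacent identical consonants /ww/ → illicit
lawk — violates constraint (ii): syllable 1 coda /wk/ has 2 consonants (> 1) → illicit
sa.pnin — violates constraint (iv): syllable 2 onset /pn/ has 2 consonants (> 1) → illicit

wek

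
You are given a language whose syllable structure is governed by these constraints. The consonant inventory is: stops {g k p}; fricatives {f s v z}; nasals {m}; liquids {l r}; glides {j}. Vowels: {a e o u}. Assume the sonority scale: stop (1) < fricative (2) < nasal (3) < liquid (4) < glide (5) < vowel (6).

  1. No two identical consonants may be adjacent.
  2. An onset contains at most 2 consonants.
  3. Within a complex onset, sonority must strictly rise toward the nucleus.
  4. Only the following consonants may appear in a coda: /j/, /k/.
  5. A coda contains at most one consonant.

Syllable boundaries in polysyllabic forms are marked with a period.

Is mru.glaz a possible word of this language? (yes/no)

mru.glaz — violates constraint 4: syllable 2 coda contains /z/, which is not a licensed coda consonant → ill-formed

no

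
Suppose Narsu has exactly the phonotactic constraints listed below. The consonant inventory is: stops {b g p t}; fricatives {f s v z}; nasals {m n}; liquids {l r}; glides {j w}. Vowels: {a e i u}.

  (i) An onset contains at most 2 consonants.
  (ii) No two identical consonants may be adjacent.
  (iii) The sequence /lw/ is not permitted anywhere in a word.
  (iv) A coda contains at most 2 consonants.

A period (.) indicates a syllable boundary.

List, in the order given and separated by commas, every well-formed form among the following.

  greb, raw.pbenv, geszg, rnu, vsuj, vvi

greb — σ1 onset /gr/ (2C), coda /b/ ok → well-formed
raw.pbenv — σ1 onset /r/, coda /w/ ok; σ2 onset /pb/ (2C), coda /nv/ (2C) ok → well-formed
geszg — violates constraint (iv): syllable 1 coda /szg/ has 3 consonants (> 2) → ill-formed
rnu — σ1 onset /rn/ (2C), coda /∅/ ok → well-formed
vsuj — σ1 onset /vs/ (2C), coda /j/ ok → well-formed
vvi — violates constraint (ii): adjacent identical consonants /vv/ → ill-formed

greb, raw.pbenv, rnu, vsuj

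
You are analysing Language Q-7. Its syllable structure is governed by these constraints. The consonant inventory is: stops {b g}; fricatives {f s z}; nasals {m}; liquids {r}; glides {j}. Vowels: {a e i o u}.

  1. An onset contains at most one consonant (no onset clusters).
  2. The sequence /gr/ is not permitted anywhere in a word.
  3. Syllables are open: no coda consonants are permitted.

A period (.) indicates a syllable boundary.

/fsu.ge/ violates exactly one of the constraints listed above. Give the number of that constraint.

/fsu.ge/: syllable 1 onset /fs/ has 2 consonants (> 1).
This is a violation of constraint 1: "An onset contains at most one consonant (no onset clusters)."
The remaining constraints (2, 3) are satisfied.

1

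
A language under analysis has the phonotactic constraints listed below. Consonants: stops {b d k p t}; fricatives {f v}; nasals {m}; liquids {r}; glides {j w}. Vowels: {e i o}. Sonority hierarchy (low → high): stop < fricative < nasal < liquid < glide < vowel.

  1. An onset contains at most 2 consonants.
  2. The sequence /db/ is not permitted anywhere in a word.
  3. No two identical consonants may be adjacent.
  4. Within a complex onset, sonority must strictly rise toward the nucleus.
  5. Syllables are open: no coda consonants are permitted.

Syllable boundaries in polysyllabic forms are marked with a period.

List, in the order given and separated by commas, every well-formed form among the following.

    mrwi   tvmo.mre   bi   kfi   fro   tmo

mrwi — violates constraint 1: syllable 1 onset /mrw/ has 3 consonants (> 2) → ill-formed
tvmo.mre — violates constraint 1: syllable 1 onset /tvm/ has 3 consonants (> 2) → ill-formed
bi — σ1 onset /b/, coda /∅/ ok → well-formed
kfi — σ1 onset /kf/ (1→2 rises), coda /∅/ ok → well-formed
fro — σ1 onset /fr/ (2→4 rises), coda /∅/ ok → well-formed
tmo — σ1 onset /tm/ (1→3 rises), coda /∅/ ok → well-formed

bi, kfi, fro, tmo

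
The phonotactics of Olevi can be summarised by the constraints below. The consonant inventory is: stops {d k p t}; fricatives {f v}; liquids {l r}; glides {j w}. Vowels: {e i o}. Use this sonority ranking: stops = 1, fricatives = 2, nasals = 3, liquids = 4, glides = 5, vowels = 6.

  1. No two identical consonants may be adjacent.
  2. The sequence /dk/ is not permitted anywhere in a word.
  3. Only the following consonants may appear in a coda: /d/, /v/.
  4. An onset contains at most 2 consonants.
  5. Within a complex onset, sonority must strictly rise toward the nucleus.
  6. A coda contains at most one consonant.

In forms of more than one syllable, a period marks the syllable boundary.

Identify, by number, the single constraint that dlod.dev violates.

1

dlod.dev: adjacent identical consonants /dd/.
This is a violation of constraint 1: "No two identical consonants may be adjacent."
The remaining constraints (2, 3, 4, 5, 6) are satisfied.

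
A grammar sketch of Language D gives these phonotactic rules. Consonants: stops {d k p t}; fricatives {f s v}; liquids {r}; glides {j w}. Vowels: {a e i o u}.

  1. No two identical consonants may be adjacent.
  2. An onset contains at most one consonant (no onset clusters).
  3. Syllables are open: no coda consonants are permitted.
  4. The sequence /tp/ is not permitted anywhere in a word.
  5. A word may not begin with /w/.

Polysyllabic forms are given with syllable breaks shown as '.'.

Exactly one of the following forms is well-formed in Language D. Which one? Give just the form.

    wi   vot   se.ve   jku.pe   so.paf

se.ve

wi — violates constraint 5: word begins with /w/ → ill-formed
vot — violates constraint 3: syllable 1 coda /t/ has 1 consonant (> 0) → ill-formed
se.ve — σ1 onset /s/, coda /∅/ ok; σ2 onset /v/, coda /∅/ ok → well-formed
jku.pe — violates constraint 2: syllable 1 onset /jk/ has 2 consonants (> 1) → ill-formed
so.paf — violates constraint 3: syllable 2 coda /f/ has 1 consonant (> 0) → ill-formed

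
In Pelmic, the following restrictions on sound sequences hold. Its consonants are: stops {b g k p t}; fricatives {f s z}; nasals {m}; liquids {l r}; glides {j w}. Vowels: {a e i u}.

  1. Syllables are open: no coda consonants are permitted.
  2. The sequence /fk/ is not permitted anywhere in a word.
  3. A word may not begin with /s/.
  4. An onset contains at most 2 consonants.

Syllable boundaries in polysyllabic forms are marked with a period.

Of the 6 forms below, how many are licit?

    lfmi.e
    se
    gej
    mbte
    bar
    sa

lfmi.e — violates constraint 4: syllable 1 onset /lfm/ has 3 consonants (> 2) → illicit
se — violates constraint 3: word begins with /s/ → illicit
gej — violates constraint 1: syllable 1 coda /j/ has 1 consonant (> 0) → illicit
mbte — violates constraint 4: syllable 1 onset /mbt/ has 3 consonants (> 2) → illicit
bar — violates constraint 1: syllable 1 coda /r/ has 1 consonant (> 0) → illicit
sa — violates constraint 3: word begins with /s/ → illicit
No form is licit → 0.

0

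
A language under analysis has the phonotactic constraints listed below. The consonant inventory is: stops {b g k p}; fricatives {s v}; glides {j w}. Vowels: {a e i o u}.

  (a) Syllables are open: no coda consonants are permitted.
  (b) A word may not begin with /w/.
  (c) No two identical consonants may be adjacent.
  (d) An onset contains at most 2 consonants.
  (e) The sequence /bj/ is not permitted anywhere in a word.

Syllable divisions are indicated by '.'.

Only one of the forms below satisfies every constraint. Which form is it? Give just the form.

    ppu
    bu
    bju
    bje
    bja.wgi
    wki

bu

ppu — violates constraint (c): adjacent identical consonants /pp/ → ill-formed
bu — σ1 onset /b/, coda /∅/ ok → well-formed
bju — violates constraint (e): contains banned sequence /bj/ → ill-formed
bje — violates constraint (e): contains banned sequence /bj/ → ill-formed
bja.wgi — violates constraint (e): contains banned sequence /bj/ → ill-formed
wki — violates constraint (b): word begins with /w/ → ill-formed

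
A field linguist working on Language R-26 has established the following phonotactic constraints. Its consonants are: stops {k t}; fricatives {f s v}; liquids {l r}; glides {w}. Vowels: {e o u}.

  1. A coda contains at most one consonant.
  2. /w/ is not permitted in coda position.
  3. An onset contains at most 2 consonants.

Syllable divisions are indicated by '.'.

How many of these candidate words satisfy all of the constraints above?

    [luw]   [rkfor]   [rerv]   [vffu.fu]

0

[luw] — violates constraint 2: syllable 1 coda contains /w/ → not permitted
[rkfor] — violates constraint 3: syllable 1 onset /rkf/ has 3 consonants (> 2) → not permitted
[rerv] — violates constraint 1: syllable 1 coda /rv/ has 2 consonants (> 1) → not permitted
[vffu.fu] — violates constraint 3: syllable 1 onset /vff/ has 3 consonants (> 2) → not permitted
No form is permitted → 0.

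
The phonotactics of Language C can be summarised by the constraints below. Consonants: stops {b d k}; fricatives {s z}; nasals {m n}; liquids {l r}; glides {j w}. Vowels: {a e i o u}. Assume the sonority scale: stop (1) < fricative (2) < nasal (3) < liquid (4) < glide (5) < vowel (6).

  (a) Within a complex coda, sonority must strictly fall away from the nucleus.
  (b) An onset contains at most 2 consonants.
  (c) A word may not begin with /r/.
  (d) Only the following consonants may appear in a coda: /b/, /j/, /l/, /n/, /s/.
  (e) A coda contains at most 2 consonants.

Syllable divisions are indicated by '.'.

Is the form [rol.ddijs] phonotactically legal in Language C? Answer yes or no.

[rol.ddijs] — violates constraint (c): word begins with /r/ → phonotactically illegal

no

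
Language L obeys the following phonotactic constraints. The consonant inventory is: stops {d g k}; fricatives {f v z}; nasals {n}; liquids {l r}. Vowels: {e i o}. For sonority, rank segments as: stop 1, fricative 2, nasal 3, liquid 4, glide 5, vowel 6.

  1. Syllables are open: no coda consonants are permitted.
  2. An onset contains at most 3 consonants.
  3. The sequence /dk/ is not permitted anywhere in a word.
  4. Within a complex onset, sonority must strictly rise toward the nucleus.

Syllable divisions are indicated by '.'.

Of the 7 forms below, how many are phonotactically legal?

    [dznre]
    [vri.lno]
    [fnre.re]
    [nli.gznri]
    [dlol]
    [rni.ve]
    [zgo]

1

[dznre] — violates constraint 2: syllable 1 onset /dznr/ has 4 consonants (> 3) → phonotactically illegal
[vri.lno] — violates constraint 4: syllable 2 onset /ln/: /l/ (liquid, 4) → /n/ (nasal, 3) does not rise → phonotactically illegal
[fnre.re] — σ1 onset /fnr/ (2→3→4 rises), coda /∅/ ok; σ2 onset /r/, coda /∅/ ok → phonotactically legal
[nli.gznri] — violates constraint 2: syllable 2 onset /gznr/ has 4 consonants (> 3) → phonotactically illegal
[dlol] — violates constraint 1: syllable 1 coda /l/ has 1 consonant (> 0) → phonotactically illegal
[rni.ve] — violates constraint 4: syllable 1 onset /rn/: /r/ (liquid, 4) → /n/ (nasal, 3) does not rise → phonotactically illegal
[zgo] — violates constraint 4: syllable 1 onset /zg/: /z/ (fricative, 2) → /g/ (stop, 1) does not rise → phonotactically illegal
Phonotactically legal: [fnre.re] → 1.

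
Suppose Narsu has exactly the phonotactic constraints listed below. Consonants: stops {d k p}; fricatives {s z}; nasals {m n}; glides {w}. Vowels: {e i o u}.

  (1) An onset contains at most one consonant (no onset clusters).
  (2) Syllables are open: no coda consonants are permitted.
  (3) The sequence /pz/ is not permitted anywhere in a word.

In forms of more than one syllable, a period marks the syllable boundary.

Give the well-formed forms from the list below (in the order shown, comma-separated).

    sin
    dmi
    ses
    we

we

sin — violates constraint 2: syllable 1 coda /n/ has 1 consonant (> 0) → ill-formed
dmi — violates constraint 1: syllable 1 onset /dm/ has 2 consonants (> 1) → ill-formed
ses — violates constraint 2: syllable 1 coda /s/ has 1 consonant (> 0) → ill-formed
we — σ1 onset /w/, coda /∅/ ok → well-formed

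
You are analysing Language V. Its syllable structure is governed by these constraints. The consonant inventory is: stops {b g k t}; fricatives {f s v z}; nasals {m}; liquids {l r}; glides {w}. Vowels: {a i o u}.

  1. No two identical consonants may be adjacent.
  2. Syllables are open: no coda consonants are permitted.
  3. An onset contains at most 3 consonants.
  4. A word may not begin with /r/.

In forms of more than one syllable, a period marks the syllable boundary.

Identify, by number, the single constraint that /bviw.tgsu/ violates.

/bviw.tgsu/: syllable 1 coda /w/ has 1 consonant (> 0).
This is a violation of constraint 2: "Syllables are open: no coda consonants are permitted."
The remaining constraints (1, 3, 4) are satisfied.

2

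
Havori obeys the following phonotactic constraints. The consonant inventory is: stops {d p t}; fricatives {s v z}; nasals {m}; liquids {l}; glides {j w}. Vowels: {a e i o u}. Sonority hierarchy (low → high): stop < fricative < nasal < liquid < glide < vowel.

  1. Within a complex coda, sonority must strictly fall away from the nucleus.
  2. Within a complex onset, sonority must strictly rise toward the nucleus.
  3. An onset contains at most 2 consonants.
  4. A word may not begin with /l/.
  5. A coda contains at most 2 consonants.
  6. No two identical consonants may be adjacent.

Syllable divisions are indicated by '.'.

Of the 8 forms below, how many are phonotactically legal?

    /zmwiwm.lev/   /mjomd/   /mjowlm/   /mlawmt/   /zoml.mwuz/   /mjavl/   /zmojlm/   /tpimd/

1

/zmwiwm.lev/ — violates constraint 3: syllable 1 onset /zmw/ has 3 consonants (> 2) → phonotactically illegal
/mjomd/ — σ1 onset /mj/ (3→5 rises), coda /md/ (3→1 falls) ok → phonotactically legal
/mjowlm/ — violates constraint 5: syllable 1 coda /wlm/ has 3 consonants (> 2) → phonotactically illegal
/mlawmt/ — violates constraint 5: syllable 1 coda /wmt/ has 3 consonants (> 2) → phonotactically illegal
/zoml.mwuz/ — violates constraint 1: syllable 1 coda /ml/: /m/ (nasal, 3) → /l/ (liquid, 4) does not fall → phonotactically illegal
/mjavl/ — violates constraint 1: syllable 1 coda /vl/: /v/ (fricative, 2) → /l/ (liquid, 4) does not fall → phonotactically illegal
/zmojlm/ — violates constraint 5: syllable 1 coda /jlm/ has 3 consonants (> 2) → phonotactically illegal
/tpimd/ — violates constraint 2: syllable 1 onset /tp/: /t/ (stop, 1) → /p/ (stop, 1) does not rise → phonotactically illegal
Phonotactically legal: /mjomd/ → 1.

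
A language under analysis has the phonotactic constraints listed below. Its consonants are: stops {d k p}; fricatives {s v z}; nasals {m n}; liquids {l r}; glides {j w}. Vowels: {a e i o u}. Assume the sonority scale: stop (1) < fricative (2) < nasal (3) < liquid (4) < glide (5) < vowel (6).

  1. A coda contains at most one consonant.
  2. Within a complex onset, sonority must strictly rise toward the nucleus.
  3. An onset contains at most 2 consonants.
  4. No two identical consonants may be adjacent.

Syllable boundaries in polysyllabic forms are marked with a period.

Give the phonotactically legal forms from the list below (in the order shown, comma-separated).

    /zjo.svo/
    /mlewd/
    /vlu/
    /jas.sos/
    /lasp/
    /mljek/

/zjo.svo/ — violates constraint 2: syllable 2 onset /sv/: /s/ (fricative, 2) → /v/ (fricative, 2) does not rise → phonotactically illegal
/mlewd/ — violates constraint 1: syllable 1 coda /wd/ has 2 consonants (> 1) → phonotactically illegal
/vlu/ — σ1 onset /vl/ (2→4 rises), coda /∅/ ok → phonotactically legal
/jas.sos/ — violates constraint 4: adjacent identical consonants /ss/ → phonotactically illegal
/lasp/ — violates constraint 1: syllable 1 coda /sp/ has 2 consonants (> 1) → phonotactically illegal
/mljek/ — violates constraint 3: syllable 1 onset /mlj/ has 3 consonants (> 2) → phonotactically illegal

/vlu/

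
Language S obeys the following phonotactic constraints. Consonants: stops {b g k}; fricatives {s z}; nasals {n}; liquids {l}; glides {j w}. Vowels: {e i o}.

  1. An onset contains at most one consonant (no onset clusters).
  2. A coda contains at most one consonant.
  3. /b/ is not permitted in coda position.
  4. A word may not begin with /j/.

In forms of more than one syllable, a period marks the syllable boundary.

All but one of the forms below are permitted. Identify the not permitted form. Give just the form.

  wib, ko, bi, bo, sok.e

wib

wib — violates constraint 3: syllable 1 coda contains /b/ → not permitted
ko — σ1 onset /k/, coda /∅/ ok → permitted
bi — σ1 onset /b/, coda /∅/ ok → permitted
bo — σ1 onset /b/, coda /∅/ ok → permitted
sok.e — σ1 onset /s/, coda /k/ ok; σ2 onset /∅/, coda /∅/ ok → permitted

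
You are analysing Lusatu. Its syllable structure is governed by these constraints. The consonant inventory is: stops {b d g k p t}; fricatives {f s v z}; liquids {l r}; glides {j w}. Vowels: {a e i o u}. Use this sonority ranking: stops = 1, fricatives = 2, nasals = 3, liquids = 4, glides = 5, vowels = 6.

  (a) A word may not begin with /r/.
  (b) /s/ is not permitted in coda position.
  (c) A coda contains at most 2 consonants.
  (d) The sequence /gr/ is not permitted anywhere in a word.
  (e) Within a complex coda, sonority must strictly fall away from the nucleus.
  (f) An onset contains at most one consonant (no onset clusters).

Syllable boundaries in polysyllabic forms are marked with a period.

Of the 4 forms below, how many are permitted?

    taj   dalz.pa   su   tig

4

taj — σ1 onset /t/, coda /j/ ok → permitted
dalz.pa — σ1 onset /d/, coda /lz/ (4→2 falls) ok; σ2 onset /p/, coda /∅/ ok → permitted
su — σ1 onset /s/, coda /∅/ ok → permitted
tig — σ1 onset /t/, coda /g/ ok → permitted
Permitted: taj, dalz.pa, su, tig → 4.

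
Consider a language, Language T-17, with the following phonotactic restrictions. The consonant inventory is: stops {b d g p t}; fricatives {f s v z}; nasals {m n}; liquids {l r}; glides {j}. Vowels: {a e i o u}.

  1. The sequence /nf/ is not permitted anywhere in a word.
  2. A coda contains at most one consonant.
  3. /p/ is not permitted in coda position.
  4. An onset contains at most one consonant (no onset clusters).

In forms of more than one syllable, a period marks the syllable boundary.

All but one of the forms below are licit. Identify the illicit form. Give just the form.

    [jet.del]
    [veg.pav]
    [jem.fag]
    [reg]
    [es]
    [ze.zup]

[ze.zup]

[jet.del] — σ1 onset /j/, coda /t/ ok; σ2 onset /d/, coda /l/ ok → licit
[veg.pav] — σ1 onset /v/, coda /g/ ok; σ2 onset /p/, coda /v/ ok → licit
[jem.fag] — σ1 onset /j/, coda /m/ ok; σ2 onset /f/, coda /g/ ok → licit
[reg] — σ1 onset /r/, coda /g/ ok → licit
[es] — σ1 onset /∅/, coda /s/ ok → licit
[ze.zup] — violates constraint 3: syllable 2 coda contains /p/ → illicit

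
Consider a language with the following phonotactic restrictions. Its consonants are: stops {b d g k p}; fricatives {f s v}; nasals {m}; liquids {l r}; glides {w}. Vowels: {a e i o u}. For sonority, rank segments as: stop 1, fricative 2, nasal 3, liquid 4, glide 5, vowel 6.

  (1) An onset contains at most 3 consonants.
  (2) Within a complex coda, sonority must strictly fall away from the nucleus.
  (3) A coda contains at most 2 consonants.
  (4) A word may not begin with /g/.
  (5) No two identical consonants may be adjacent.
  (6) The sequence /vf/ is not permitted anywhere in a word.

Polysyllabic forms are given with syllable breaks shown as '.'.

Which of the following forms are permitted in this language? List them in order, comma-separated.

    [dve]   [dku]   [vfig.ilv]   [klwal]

[dve] — σ1 onset /dv/ (2C), coda /∅/ ok → permitted
[dku] — σ1 onset /dk/ (2C), coda /∅/ ok → permitted
[vfig.ilv] — violates constraint 6: contains banned sequence /vf/ → not permitted
[klwal] — σ1 onset /klw/ (3C), coda /l/ ok → permitted

[dve], [dku], [klwal]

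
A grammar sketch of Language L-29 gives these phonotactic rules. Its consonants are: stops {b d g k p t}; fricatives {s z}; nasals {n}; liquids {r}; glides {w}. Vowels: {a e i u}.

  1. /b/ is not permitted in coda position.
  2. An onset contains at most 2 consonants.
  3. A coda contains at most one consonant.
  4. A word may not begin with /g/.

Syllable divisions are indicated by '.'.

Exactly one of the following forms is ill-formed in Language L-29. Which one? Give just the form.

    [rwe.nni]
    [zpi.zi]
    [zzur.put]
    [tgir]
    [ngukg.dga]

[rwe.nni] — σ1 onset /rw/ (2C), coda /∅/ ok; σ2 onset /nn/ (2C), coda /∅/ ok → well-formed
[zpi.zi] — σ1 onset /zp/ (2C), coda /∅/ ok; σ2 onset /z/, coda /∅/ ok → well-formed
[zzur.put] — σ1 onset /zz/ (2C), coda /r/ ok; σ2 onset /p/, coda /t/ ok → well-formed
[tgir] — σ1 onset /tg/ (2C), coda /r/ ok → well-formed
[ngukg.dga] — violates constraint 3: syllable 1 coda /kg/ has 2 consonants (> 1) → ill-formed

[ngukg.dga]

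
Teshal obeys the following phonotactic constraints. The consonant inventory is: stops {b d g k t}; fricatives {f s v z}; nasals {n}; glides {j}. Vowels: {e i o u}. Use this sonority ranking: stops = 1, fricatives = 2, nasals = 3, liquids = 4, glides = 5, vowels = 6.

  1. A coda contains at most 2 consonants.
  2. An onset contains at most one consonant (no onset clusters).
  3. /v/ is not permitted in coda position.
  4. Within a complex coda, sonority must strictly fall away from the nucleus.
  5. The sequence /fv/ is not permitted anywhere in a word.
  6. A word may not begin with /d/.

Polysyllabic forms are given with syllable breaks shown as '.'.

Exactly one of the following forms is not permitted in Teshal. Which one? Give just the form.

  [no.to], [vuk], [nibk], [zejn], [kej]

[no.to] — σ1 onset /n/, coda /∅/ ok; σ2 onset /t/, coda /∅/ ok → permitted
[vuk] — σ1 onset /v/, coda /k/ ok → permitted
[nibk] — violates constraint 4: syllable 1 coda /bk/: /b/ (stop, 1) → /k/ (stop, 1) does not fall → not permitted
[zejn] — σ1 onset /z/, coda /jn/ (5→3 falls) ok → permitted
[kej] — σ1 onset /k/, coda /j/ ok → permitted

[nibk]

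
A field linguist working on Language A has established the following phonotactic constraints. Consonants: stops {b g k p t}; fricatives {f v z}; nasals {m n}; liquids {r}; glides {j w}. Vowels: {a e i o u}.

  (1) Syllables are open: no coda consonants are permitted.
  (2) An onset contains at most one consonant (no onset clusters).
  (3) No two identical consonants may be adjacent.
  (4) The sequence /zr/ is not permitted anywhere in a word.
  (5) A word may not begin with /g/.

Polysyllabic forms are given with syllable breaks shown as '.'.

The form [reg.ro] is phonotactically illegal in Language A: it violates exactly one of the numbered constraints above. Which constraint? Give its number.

1

[reg.ro]: syllable 1 coda /g/ has 1 consonant (> 0).
This is a violation of constraint 1: "Syllables are open: no coda consonants are permitted."
The remaining constraints (2, 3, 4, 5) are satisfied.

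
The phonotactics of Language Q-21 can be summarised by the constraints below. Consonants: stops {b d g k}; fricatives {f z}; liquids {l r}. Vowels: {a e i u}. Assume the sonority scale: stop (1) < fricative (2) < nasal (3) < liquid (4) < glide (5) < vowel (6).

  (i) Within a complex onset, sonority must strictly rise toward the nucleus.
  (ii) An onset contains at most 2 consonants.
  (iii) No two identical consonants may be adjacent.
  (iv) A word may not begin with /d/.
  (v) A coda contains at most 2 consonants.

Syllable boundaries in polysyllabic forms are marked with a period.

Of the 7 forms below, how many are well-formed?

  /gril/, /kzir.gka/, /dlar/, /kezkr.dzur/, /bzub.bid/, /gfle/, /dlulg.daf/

/gril/ — σ1 onset /gr/ (1→4 rises), coda /l/ ok → well-formed
/kzir.gka/ — violates constraint (i): syllable 2 onset /gk/: /g/ (stop, 1) → /k/ (stop, 1) does not rise → ill-formed
/dlar/ — violates constraint (iv): word begins with /d/ → ill-formed
/kezkr.dzur/ — violates constraint (v): syllable 1 coda /zkr/ has 3 consonants (> 2) → ill-formed
/bzub.bid/ — violates constraint (iii): adjacent identical consonants /bb/ → ill-formed
/gfle/ — violates constraint (ii): syllable 1 onset /gfl/ has 3 consonants (> 2) → ill-formed
/dlulg.daf/ — violates constraint (iv): word begins with /d/ → ill-formed
Well-formed: /gril/ → 1.

1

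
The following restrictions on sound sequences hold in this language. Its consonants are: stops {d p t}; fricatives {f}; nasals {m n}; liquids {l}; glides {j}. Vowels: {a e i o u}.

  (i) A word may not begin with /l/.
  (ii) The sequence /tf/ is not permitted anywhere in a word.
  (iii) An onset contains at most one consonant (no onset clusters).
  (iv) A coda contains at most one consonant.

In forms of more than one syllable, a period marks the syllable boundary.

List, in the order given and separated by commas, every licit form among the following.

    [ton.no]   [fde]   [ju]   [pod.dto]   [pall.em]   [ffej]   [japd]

[ton.no], [ju]

[ton.no] — σ1 onset /t/, coda /n/ ok; σ2 onset /n/, coda /∅/ ok → licit
[fde] — violates constraint (iii): syllable 1 onset /fd/ has 2 consonants (> 1) → illicit
[ju] — σ1 onset /j/, coda /∅/ ok → licit
[pod.dto] — violates constraint (iii): syllable 2 onset /dt/ has 2 consonants (> 1) → illicit
[pall.em] — violates constraint (iv): syllable 1 coda /ll/ has 2 consonants (> 1) → illicit
[ffej] — violates constraint (iii): syllable 1 onset /ff/ has 2 consonants (> 1) → illicit
[japd] — violates constraint (iv): syllable 1 coda /pd/ has 2 consonants (> 1) → illicit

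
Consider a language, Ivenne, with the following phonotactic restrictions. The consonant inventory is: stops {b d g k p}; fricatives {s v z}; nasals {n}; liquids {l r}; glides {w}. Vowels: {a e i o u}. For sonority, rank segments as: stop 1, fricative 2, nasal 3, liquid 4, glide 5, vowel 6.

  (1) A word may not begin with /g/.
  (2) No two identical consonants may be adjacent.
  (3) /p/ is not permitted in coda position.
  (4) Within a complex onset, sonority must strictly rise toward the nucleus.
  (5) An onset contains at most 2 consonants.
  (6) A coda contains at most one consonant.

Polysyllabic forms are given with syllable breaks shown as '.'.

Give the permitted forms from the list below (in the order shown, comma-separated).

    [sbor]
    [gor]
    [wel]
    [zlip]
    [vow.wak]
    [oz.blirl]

[sbor] — violates constraint 4: syllable 1 onset /sb/: /s/ (fricative, 2) → /b/ (stop, 1) does not rise → not permitted
[gor] — violates constraint 1: word begins with /g/ → not permitted
[wel] — σ1 onset /w/, coda /l/ ok → permitted
[zlip] — violates constraint 3: syllable 1 coda contains /p/ → not permitted
[vow.wak] — violates constraint 2: adjacent identical consonants /ww/ → not permitted
[oz.blirl] — violates constraint 6: syllable 2 coda /rl/ has 2 consonants (> 1) → not permitted

[wel]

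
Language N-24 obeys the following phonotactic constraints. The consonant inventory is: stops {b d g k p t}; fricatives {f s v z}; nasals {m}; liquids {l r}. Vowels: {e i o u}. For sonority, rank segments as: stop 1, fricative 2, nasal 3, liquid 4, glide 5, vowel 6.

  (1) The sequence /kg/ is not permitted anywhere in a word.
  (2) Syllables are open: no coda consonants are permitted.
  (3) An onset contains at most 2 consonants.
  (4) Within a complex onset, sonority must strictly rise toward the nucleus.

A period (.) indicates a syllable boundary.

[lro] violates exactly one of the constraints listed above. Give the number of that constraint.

4

[lro]: syllable 1 onset /lr/: /l/ (liquid, 4) → /r/ (liquid, 4) does not rise.
This is a violation of constraint 4: "Within a complex onset, sonority must strictly rise toward the nucleus."
The remaining constraints (1, 2, 3) are satisfied.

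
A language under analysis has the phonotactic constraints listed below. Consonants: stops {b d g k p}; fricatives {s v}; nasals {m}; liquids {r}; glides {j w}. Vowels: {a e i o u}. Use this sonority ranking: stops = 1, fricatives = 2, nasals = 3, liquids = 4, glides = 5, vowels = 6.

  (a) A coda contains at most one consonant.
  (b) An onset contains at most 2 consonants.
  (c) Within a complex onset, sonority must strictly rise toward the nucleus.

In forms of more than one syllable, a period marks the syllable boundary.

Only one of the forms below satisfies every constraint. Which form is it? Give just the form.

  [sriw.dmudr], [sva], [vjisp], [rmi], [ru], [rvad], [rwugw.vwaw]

[ru]

[sriw.dmudr] — violates constraint (a): syllable 2 coda /dr/ has 2 consonants (> 1) → illicit
[sva] — violates constraint (c): syllable 1 onset /sv/: /s/ (fricative, 2) → /v/ (fricative, 2) does not rise → illicit
[vjisp] — violates constraint (a): syllable 1 coda /sp/ has 2 consonants (> 1) → illicit
[rmi] — violates constraint (c): syllable 1 onset /rm/: /r/ (liquid, 4) → /m/ (nasal, 3) does not rise → illicit
[ru] — σ1 onset /r/, coda /∅/ ok → licit
[rvad] — violates constraint (c): syllable 1 onset /rv/: /r/ (liquid, 4) → /v/ (fricative, 2) does not rise → illicit
[rwugw.vwaw] — violates constraint (a): syllable 1 coda /gw/ has 2 consonants (> 1) → illicit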